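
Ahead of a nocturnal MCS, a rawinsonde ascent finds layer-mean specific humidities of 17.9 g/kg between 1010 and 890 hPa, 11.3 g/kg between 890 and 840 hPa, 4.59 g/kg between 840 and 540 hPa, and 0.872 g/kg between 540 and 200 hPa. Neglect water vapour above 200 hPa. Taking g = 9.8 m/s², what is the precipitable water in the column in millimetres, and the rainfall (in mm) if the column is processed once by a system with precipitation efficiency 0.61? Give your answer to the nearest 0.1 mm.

Precipitable water is the column-integrated vapour mass per unit area: PW = (1/g) Σ q̄ Δp, with q in kg/kg and Δp in Pa (1 kg/m² of water = 1 mm).
Layer 1010–890 hPa: Δp = 120 hPa = 12000 Pa, q̄ = 0.0179 kg/kg → 0.0179 × 12000 / 9.8 = 21.92 mm
Layer 890–840 hPa: Δp = 50 hPa = 5000 Pa, q̄ = 0.0113 kg/kg → 0.0113 × 5000 / 9.8 = 5.77 mm
Layer 840–540 hPa: Δp = 300 hPa = 30000 Pa, q̄ = 0.00459 kg/kg → 0.00459 × 30000 / 9.8 = 14.05 mm
Layer 540–200 hPa: Δp = 340 hPa = 34000 Pa, q̄ = 0.000872 kg/kg → 0.000872 × 34000 / 9.8 = 3.03 mm
PW = 21.92 + 5.77 + 14.05 + 3.03 = 44.77 ≈ 44.8 mm.
Rainfall = ε × PW = 0.61 × 44.8 = 27.3 mm.

PW ≈ 44.8 mm; rainfall ≈ 27.3 mm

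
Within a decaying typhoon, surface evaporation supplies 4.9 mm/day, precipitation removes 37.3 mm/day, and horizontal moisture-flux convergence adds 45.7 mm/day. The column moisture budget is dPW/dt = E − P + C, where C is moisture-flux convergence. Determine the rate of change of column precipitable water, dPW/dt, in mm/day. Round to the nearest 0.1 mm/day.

dPW/dt ≈ 13.3 mm/day

dPW/dt = E − P + C = 4.9 − 37.3 + (45.7) = 13.3 mm/day.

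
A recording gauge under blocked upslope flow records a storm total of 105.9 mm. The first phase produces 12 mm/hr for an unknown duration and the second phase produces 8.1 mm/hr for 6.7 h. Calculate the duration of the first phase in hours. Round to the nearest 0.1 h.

Known phases: 8.1 × 6.7 = 54.27 mm.
Remaining depth = 105.9 − 54.27 = 51.63 mm.
Duration = 51.63 / 12 = 4.3 h.

duration ≈ 4.3 h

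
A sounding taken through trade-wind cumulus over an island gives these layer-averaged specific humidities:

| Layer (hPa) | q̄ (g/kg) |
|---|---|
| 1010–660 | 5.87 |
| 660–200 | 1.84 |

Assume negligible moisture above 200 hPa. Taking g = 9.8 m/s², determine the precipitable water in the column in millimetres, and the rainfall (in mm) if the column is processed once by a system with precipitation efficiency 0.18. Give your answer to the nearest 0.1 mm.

PW ≈ 29.6 mm; rainfall ≈ 5.3 mm

Precipitable water is the column-integrated vapour mass per unit area: PW = (1/g) Σ q̄ Δp, with q in kg/kg and Δp in Pa (1 kg/m² of water = 1 mm).
Layer 1010–660 hPa: Δp = 350 hPa = 35000 Pa, q̄ = 0.00587 kg/kg → 0.00587 × 35000 / 9.8 = 20.96 mm
Layer 660–200 hPa: Δp = 460 hPa = 46000 Pa, q̄ = 0.00184 kg/kg → 0.00184 × 46000 / 9.8 = 8.64 mm
PW = 20.96 + 8.64 = 29.60 ≈ 29.6 mm.
Rainfall = ε × PW = 0.18 × 29.6 = 5.3 mm.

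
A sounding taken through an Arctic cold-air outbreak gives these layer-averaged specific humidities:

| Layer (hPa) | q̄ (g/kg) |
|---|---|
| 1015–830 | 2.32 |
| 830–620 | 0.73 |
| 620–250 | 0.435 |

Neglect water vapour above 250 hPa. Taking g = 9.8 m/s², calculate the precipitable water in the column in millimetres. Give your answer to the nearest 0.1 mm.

PW ≈ 7.6 mm

Precipitable water is the column-integrated vapour mass per unit area: PW = (1/g) Σ q̄ Δp, with q in kg/kg and Δp in Pa (1 kg/m² of water = 1 mm).
Layer 1015–830 hPa: Δp = 185 hPa = 18500 Pa, q̄ = 0.00232 kg/kg → 0.00232 × 18500 / 9.8 = 4.38 mm
Layer 830–620 hPa: Δp = 210 hPa = 21000 Pa, q̄ = 0.00073 kg/kg → 0.00073 × 21000 / 9.8 = 1.56 mm
Layer 620–250 hPa: Δp = 370 hPa = 37000 Pa, q̄ = 0.000435 kg/kg → 0.000435 × 37000 / 9.8 = 1.64 mm
PW = 4.38 + 1.56 + 1.64 = 7.58 ≈ 7.6 mm.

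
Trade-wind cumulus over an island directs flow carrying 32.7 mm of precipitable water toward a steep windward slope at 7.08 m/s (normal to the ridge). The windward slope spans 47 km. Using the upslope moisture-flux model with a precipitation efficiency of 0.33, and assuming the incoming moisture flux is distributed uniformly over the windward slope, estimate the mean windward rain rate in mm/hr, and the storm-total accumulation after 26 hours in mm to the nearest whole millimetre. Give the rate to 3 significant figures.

Incoming column moisture flux per unit ridge length: F = V × PW = 7.08 × 32.7 = 231.516 mm·m/s.
Spread over the 47 km slope with efficiency ε = 0.33: R = ε·F/W = 0.33 × 231.516 / 47000 m = 1.626e-03 mm/s.
R = 1.626e-03 × 3600 = 5.85 mm/hr.
Over 26 h: total = 5.85 × 26 = 152.1 ≈ 152 mm.

R ≈ 5.85 mm/hr; total ≈ 152 mm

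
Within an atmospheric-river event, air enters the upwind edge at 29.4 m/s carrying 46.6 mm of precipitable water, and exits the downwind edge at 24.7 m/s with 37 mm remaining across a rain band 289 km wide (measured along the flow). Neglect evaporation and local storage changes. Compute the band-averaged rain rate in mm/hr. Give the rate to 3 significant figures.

Column moisture flux per unit crosswind length is F = V × PW.
Inflow: F_in = 29.4 × 46.6 = 1370.04 mm·m/s
Outflow: F_out = 24.7 × 37 = 913.9 mm·m/s
Steady-state rate R = (F_in − F_out)/L = (1370.04 − 913.9) / 289000 m = 1.578e-03 mm/s.
R = 1.578e-03 × 3600 = 5.68 mm/hr.

R ≈ 5.68 mm/hr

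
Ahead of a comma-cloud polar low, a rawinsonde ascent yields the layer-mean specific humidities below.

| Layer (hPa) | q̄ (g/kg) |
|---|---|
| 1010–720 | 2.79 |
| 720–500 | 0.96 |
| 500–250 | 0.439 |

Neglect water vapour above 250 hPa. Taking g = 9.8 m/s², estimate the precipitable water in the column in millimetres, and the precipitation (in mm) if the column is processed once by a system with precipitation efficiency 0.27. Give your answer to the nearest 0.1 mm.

Precipitable water is the column-integrated vapour mass per unit area: PW = (1/g) Σ q̄ Δp, with q in kg/kg and Δp in Pa (1 kg/m² of water = 1 mm).
Layer 1010–720 hPa: Δp = 290 hPa = 29000 Pa, q̄ = 0.00279 kg/kg → 0.00279 × 29000 / 9.8 = 8.26 mm
Layer 720–500 hPa: Δp = 220 hPa = 22000 Pa, q̄ = 0.00096 kg/kg → 0.00096 × 22000 / 9.8 = 2.16 mm
Layer 500–250 hPa: Δp = 250 hPa = 25000 Pa, q̄ = 0.000439 kg/kg → 0.000439 × 25000 / 9.8 = 1.12 mm
PW = 8.26 + 2.16 + 1.12 = 11.54 ≈ 11.5 mm.
Precipitation = ε × PW = 0.27 × 11.5 = 3.1 mm.

PW ≈ 11.5 mm; precipitation ≈ 3.1 mm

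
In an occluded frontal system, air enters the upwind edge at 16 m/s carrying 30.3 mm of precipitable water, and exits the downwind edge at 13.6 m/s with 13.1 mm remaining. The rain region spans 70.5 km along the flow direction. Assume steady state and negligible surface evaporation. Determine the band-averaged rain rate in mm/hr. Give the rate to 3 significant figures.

Column moisture flux per unit crosswind length is F = V × PW.
Inflow: F_in = 16 × 30.3 = 484.8 mm·m/s
Outflow: F_out = 13.6 × 13.1 = 178.16 mm·m/s
Steady-state rate R = (F_in − F_out)/L = (484.8 − 178.16) / 70500 m = 4.350e-03 mm/s.
R = 4.350e-03 × 3600 = 15.7 mm/hr.

R ≈ 15.7 mm/hr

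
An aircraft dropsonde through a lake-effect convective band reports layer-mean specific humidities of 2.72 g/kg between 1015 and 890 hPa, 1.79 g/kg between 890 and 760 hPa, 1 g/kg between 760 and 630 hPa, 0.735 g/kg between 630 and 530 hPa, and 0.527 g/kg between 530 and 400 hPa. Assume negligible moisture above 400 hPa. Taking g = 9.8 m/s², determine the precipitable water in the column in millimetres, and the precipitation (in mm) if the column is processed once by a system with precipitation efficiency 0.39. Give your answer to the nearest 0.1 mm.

Precipitable water is the column-integrated vapour mass per unit area: PW = (1/g) Σ q̄ Δp, with q in kg/kg and Δp in Pa (1 kg/m² of water = 1 mm).
Layer 1015–890 hPa: Δp = 125 hPa = 12500 Pa, q̄ = 0.00272 kg/kg → 0.00272 × 12500 / 9.8 = 3.47 mm
Layer 890–760 hPa: Δp = 130 hPa = 13000 Pa, q̄ = 0.00179 kg/kg → 0.00179 × 13000 / 9.8 = 2.37 mm
Layer 760–630 hPa: Δp = 130 hPa = 13000 Pa, q̄ = 0.001 kg/kg → 0.001 × 13000 / 9.8 = 1.33 mm
Layer 630–530 hPa: Δp = 100 hPa = 10000 Pa, q̄ = 0.000735 kg/kg → 0.000735 × 10000 / 9.8 = 0.75 mm
Layer 530–400 hPa: Δp = 130 hPa = 13000 Pa, q̄ = 0.000527 kg/kg → 0.000527 × 13000 / 9.8 = 0.70 mm
PW = 3.47 + 2.37 + 1.33 + 0.75 + 0.70 = 8.62 ≈ 8.6 mm.
Precipitation = ε × PW = 0.39 × 8.6 = 3.4 mm.

PW ≈ 8.6 mm; precipitation ≈ 3.4 mm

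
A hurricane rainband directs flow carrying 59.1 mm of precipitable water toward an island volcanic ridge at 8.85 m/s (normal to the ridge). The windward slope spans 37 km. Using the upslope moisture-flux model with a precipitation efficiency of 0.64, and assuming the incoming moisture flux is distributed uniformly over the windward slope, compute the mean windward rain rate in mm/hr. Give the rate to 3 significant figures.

Incoming column moisture flux per unit ridge length: F = V × PW = 8.85 × 59.1 = 523.035 mm·m/s.
Spread over the 37 km slope with efficiency ε = 0.64: R = ε·F/W = 0.64 × 523.035 / 37000 m = 9.047e-03 mm/s.
R = 9.047e-03 × 3600 = 32.6 mm/hr.

R ≈ 32.6 mm/hr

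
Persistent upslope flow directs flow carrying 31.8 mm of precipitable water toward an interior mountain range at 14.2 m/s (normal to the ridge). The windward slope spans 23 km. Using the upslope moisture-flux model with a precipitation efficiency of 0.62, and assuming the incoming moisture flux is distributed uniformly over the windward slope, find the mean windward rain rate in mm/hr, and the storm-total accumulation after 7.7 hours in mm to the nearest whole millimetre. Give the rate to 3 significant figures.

Incoming column moisture flux per unit ridge length: F = V × PW = 14.2 × 31.8 = 451.56 mm·m/s.
Spread over the 23 km slope with efficiency ε = 0.62: R = ε·F/W = 0.62 × 451.56 / 23000 m = 1.217e-02 mm/s.
R = 1.217e-02 × 3600 = 43.8 mm/hr.
Over 7.7 h: total = 43.8 × 7.7 = 337.26 ≈ 337 mm.

R ≈ 43.8 mm/hr; total ≈ 337 mm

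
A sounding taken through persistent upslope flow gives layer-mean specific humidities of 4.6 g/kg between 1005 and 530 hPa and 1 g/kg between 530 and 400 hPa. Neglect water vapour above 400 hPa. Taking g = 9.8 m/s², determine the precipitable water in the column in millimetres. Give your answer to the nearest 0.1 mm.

Precipitable water is the column-integrated vapour mass per unit area: PW = (1/g) Σ q̄ Δp, with q in kg/kg and Δp in Pa (1 kg/m² of water = 1 mm).
Layer 1005–530 hPa: Δp = 475 hPa = 47500 Pa, q̄ = 0.0046 kg/kg → 0.0046 × 47500 / 9.8 = 22.30 mm
Layer 530–400 hPa: Δp = 130 hPa = 13000 Pa, q̄ = 0.001 kg/kg → 0.001 × 13000 / 9.8 = 1.33 mm
PW = 22.30 + 1.33 = 23.63 ≈ 23.6 mm.

PW ≈ 23.6 mm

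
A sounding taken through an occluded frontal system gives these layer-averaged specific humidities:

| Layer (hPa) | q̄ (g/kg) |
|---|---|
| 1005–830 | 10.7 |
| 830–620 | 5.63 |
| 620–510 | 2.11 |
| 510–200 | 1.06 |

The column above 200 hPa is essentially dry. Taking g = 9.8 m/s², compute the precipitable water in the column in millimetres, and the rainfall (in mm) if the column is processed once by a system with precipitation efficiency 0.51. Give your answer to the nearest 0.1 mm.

PW ≈ 36.9 mm; rainfall ≈ 18.8 mm

Precipitable water is the column-integrated vapour mass per unit area: PW = (1/g) Σ q̄ Δp, with q in kg/kg and Δp in Pa (1 kg/m² of water = 1 mm).
Layer 1005–830 hPa: Δp = 175 hPa = 17500 Pa, q̄ = 0.0107 kg/kg → 0.0107 × 17500 / 9.8 = 19.11 mm
Layer 830–620 hPa: Δp = 210 hPa = 21000 Pa, q̄ = 0.00563 kg/kg → 0.00563 × 21000 / 9.8 = 12.06 mm
Layer 620–510 hPa: Δp = 110 hPa = 11000 Pa, q̄ = 0.00211 kg/kg → 0.00211 × 11000 / 9.8 = 2.37 mm
Layer 510–200 hPa: Δp = 310 hPa = 31000 Pa, q̄ = 0.00106 kg/kg → 0.00106 × 31000 / 9.8 = 3.35 mm
PW = 19.11 + 12.06 + 2.37 + 3.35 = 36.89 ≈ 36.9 mm.
Rainfall = ε × PW = 0.51 × 36.9 = 18.8 mm.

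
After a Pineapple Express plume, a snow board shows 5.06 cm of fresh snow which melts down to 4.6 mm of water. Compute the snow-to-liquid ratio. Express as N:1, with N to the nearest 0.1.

ratio ≈ 11.0

Ratio = snow depth / SWE = 50.6 mm / 4.6 mm = 11.0, i.e. 11.0:1.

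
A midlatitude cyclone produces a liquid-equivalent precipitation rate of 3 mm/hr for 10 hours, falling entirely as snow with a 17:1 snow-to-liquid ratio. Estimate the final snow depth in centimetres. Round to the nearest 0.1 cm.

snow depth ≈ 51.0 cm

Liquid-equivalent depth = 3 × 10 = 30 mm.
Snow depth = 30 mm × 17 = 510 mm = 51.0 cm.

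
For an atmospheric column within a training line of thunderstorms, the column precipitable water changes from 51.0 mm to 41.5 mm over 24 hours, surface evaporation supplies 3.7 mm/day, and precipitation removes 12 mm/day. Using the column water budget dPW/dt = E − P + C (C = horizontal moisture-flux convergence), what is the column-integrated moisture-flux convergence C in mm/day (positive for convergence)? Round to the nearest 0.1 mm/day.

dPW/dt = (41.5 − 51.0) mm / (24/24 day) = -9.500 mm/day.
C = dPW/dt − E + P = (-9.500) − 3.7 + 12 = -1.2 mm/day.

C ≈ -1.2 mm/day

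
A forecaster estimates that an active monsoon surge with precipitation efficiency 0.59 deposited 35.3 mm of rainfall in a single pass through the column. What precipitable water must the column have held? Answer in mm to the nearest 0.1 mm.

PW ≈ 59.8 mm

PW = rainfall / ε = 35.3 / 0.59 = 59.8 mm.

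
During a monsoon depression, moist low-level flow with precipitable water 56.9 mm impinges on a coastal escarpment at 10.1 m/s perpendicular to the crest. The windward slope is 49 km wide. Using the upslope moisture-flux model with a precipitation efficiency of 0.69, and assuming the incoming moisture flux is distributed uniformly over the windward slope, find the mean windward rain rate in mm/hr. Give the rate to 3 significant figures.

R ≈ 29.1 mm/hr

Incoming column moisture flux per unit ridge length: F = V × PW = 10.1 × 56.9 = 574.69 mm·m/s.
Spread over the 49 km slope with efficiency ε = 0.69: R = ε·F/W = 0.69 × 574.69 / 49000 m = 8.093e-03 mm/s.
R = 8.093e-03 × 3600 = 29.1 mm/hr.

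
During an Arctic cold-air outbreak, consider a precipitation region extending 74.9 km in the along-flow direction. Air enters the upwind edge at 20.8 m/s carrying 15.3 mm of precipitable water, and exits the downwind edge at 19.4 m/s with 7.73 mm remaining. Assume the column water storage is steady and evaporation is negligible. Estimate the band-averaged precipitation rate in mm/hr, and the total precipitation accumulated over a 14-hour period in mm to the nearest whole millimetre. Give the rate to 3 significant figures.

R ≈ 8.09 mm/hr; total ≈ 113 mm

Column moisture flux per unit crosswind length is F = V × PW.
Inflow: F_in = 20.8 × 15.3 = 318.24 mm·m/s
Outflow: F_out = 19.4 × 7.73 = 149.962 mm·m/s
Steady-state rate R = (F_in − F_out)/L = (318.24 − 149.962) / 74900 m = 2.247e-03 mm/s.
R = 2.247e-03 × 3600 = 8.09 mm/hr.
Over 14 h: total = 8.09 × 14 = 113.26 ≈ 113 mm.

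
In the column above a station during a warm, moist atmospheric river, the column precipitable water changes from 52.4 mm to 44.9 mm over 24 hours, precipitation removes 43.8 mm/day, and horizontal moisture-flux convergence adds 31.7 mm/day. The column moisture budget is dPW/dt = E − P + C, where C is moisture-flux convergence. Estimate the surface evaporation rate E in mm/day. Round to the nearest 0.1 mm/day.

E ≈ 4.6 mm/day

dPW/dt = (44.9 − 52.4) mm / (24/24 day) = -7.500 mm/day.
E = dPW/dt + P − C = (-7.500) + 43.8 − (31.7) = 4.6 mm/day.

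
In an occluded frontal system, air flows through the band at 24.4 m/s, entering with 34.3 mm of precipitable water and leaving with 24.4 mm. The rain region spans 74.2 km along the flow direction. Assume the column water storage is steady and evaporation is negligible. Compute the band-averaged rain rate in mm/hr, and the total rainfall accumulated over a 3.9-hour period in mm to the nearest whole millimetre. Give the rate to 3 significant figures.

Column moisture flux per unit crosswind length is F = V × PW.
Inflow: F_in = 24.4 × 34.3 = 836.92 mm·m/s
Outflow: F_out = 24.4 × 24.4 = 595.36 mm·m/s
Steady-state rate R = (F_in − F_out)/L = (836.92 − 595.36) / 74200 m = 3.256e-03 mm/s.
R = 3.256e-03 × 3600 = 11.7 mm/hr.
Over 3.9 h: total = 11.7 × 3.9 = 45.63 ≈ 46 mm.

R ≈ 11.7 mm/hr; total ≈ 46 mm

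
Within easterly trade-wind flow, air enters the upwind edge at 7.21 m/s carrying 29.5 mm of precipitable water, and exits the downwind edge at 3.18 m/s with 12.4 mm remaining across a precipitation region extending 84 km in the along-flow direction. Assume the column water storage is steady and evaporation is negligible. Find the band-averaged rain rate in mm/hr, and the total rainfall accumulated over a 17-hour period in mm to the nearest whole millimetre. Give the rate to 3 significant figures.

R ≈ 7.43 mm/hr; total ≈ 126 mm

Column moisture flux per unit crosswind length is F = V × PW.
Inflow: F_in = 7.21 × 29.5 = 212.695 mm·m/s
Outflow: F_out = 3.18 × 12.4 = 39.432 mm·m/s
Steady-state rate R = (F_in − F_out)/L = (212.695 − 39.432) / 84000 m = 2.063e-03 mm/s.
R = 2.063e-03 × 3600 = 7.43 mm/hr.
Over 17 h: total = 7.43 × 17 = 126.31 ≈ 126 mm.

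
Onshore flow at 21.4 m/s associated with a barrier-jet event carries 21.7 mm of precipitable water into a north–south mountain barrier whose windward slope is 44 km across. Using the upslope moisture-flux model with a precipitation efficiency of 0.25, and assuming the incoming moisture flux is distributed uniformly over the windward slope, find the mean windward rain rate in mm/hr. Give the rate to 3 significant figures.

Incoming column moisture flux per unit ridge length: F = V × PW = 21.4 × 21.7 = 464.38 mm·m/s.
Spread over the 44 km slope with efficiency ε = 0.25: R = ε·F/W = 0.25 × 464.38 / 44000 m = 2.639e-03 mm/s.
R = 2.639e-03 × 3600 = 9.50 mm/hr.

R ≈ 9.50 mm/hr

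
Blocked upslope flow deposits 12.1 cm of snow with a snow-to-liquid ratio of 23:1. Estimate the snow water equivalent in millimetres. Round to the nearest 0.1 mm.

SWE = snow depth / ratio = 12.1 cm / 23 = 0.526 cm = 5.3 mm.

SWE ≈ 5.3 mm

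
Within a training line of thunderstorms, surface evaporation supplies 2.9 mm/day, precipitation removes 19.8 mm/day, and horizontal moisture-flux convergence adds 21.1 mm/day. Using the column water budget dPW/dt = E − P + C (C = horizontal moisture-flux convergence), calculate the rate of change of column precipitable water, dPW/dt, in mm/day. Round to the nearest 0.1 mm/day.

dPW/dt = E − P + C = 2.9 − 19.8 + (21.1) = 4.2 mm/day.

dPW/dt ≈ 4.2 mm/day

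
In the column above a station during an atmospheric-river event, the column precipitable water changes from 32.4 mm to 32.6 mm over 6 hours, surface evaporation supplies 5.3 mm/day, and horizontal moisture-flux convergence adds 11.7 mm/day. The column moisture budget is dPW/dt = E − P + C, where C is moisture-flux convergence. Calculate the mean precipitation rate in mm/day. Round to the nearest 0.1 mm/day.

dPW/dt = (32.6 − 32.4) mm / (6/24 day) = +0.800 mm/day.
P = E + C − dPW/dt = 5.3 + (11.7) − (+0.800) = 16.2 mm/day.

P ≈ 16.2 mm/day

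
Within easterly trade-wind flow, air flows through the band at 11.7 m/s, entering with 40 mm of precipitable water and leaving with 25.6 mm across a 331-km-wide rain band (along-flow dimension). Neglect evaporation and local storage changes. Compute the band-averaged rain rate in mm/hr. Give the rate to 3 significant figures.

Column moisture flux per unit crosswind length is F = V × PW.
Inflow: F_in = 11.7 × 40 = 468 mm·m/s
Outflow: F_out = 11.7 × 25.6 = 299.52 mm·m/s
Steady-state rate R = (F_in − F_out)/L = (468 − 299.52) / 331000 m = 5.090e-04 mm/s.
R = 5.090e-04 × 3600 = 1.83 mm/hr.

R ≈ 1.83 mm/hr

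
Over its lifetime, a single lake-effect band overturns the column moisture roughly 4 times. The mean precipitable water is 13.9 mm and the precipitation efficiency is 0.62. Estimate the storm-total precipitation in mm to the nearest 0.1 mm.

Each cycle deposits ε × PW = 0.62 × 13.9 = 8.618 mm.
Over 4 cycles: 4 × 8.618 = 34.5 mm.

precipitation ≈ 34.5 mm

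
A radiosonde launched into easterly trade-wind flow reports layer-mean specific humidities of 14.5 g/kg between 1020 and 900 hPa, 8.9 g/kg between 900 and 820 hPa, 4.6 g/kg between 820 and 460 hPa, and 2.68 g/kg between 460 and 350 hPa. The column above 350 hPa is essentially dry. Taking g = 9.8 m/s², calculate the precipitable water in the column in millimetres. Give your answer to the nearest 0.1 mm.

Precipitable water is the column-integrated vapour mass per unit area: PW = (1/g) Σ q̄ Δp, with q in kg/kg and Δp in Pa (1 kg/m² of water = 1 mm).
Layer 1020–900 hPa: Δp = 120 hPa = 12000 Pa, q̄ = 0.0145 kg/kg → 0.0145 × 12000 / 9.8 = 17.76 mm
Layer 900–820 hPa: Δp = 80 hPa = 8000 Pa, q̄ = 0.0089 kg/kg → 0.0089 × 8000 / 9.8 = 7.27 mm
Layer 820–460 hPa: Δp = 360 hPa = 36000 Pa, q̄ = 0.0046 kg/kg → 0.0046 × 36000 / 9.8 = 16.90 mm
Layer 460–350 hPa: Δp = 110 hPa = 11000 Pa, q̄ = 0.00268 kg/kg → 0.00268 × 11000 / 9.8 = 3.01 mm
PW = 17.76 + 7.27 + 16.90 + 3.01 = 44.94 ≈ 44.9 mm.

PW ≈ 44.9 mm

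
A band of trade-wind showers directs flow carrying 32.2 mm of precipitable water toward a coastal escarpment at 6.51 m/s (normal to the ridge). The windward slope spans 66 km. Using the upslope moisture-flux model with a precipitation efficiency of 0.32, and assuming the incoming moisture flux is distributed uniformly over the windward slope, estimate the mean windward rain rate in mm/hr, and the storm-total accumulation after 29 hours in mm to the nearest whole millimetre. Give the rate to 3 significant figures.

R ≈ 3.66 mm/hr; total ≈ 106 mm

Incoming column moisture flux per unit ridge length: F = V × PW = 6.51 × 32.2 = 209.622 mm·m/s.
Spread over the 66 km slope with efficiency ε = 0.32: R = ε·F/W = 0.32 × 209.622 / 66000 m = 1.016e-03 mm/s.
R = 1.016e-03 × 3600 = 3.66 mm/hr.
Over 29 h: total = 3.66 × 29 = 106.14 ≈ 106 mm.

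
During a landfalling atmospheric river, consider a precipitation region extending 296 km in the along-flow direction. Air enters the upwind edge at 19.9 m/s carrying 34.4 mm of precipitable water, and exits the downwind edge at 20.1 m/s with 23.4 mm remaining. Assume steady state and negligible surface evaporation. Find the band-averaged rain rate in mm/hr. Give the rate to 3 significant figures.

Column moisture flux per unit crosswind length is F = V × PW.
Inflow: F_in = 19.9 × 34.4 = 684.56 mm·m/s
Outflow: F_out = 20.1 × 23.4 = 470.34 mm·m/s
Steady-state rate R = (F_in − F_out)/L = (684.56 − 470.34) / 296000 m = 7.237e-04 mm/s.
R = 7.237e-04 × 3600 = 2.61 mm/hr.

R ≈ 2.61 mm/hr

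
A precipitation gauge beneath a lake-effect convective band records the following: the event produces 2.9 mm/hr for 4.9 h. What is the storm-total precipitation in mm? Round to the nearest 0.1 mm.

Total = Σ Rᵢ Δtᵢ = 2.9 × 4.9
      = 14.21 = 14.2 mm.

total ≈ 14.2 mm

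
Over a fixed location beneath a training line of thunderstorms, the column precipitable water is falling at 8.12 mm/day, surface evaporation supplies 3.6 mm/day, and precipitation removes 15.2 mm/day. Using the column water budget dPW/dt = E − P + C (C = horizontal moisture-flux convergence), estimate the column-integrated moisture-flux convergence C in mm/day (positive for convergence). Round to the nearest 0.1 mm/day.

dPW/dt = -8.12 mm/day.
C = dPW/dt − E + P = (-8.12) − 3.6 + 15.2 = 3.5 mm/day.

C ≈ 3.5 mm/day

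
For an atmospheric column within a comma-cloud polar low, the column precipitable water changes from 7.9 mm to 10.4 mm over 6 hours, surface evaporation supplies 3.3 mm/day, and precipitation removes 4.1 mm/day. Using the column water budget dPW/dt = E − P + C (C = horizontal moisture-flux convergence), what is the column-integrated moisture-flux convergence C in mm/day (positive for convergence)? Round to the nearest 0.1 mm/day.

C ≈ 10.8 mm/day

dPW/dt = (10.4 − 7.9) mm / (6/24 day) = +10.000 mm/day.
C = dPW/dt − E + P = (+10.000) − 3.3 + 4.1 = 10.8 mm/day.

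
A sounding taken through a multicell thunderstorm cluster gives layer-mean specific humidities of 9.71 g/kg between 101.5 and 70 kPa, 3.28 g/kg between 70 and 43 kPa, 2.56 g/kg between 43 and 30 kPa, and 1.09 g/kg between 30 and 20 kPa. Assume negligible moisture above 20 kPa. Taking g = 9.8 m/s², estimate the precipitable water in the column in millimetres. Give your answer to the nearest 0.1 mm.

Precipitable water is the column-integrated vapour mass per unit area: PW = (1/g) Σ q̄ Δp, with q in kg/kg and Δp in Pa (1 kg/m² of water = 1 mm).
Layer 101.5–70 kPa: Δp = 315 hPa = 31500 Pa, q̄ = 0.00971 kg/kg → 0.00971 × 31500 / 9.8 = 31.21 mm
Layer 70–43 kPa: Δp = 270 hPa = 27000 Pa, q̄ = 0.00328 kg/kg → 0.00328 × 27000 / 9.8 = 9.04 mm
Layer 43–30 kPa: Δp = 130 hPa = 13000 Pa, q̄ = 0.00256 kg/kg → 0.00256 × 13000 / 9.8 = 3.40 mm
Layer 30–20 kPa: Δp = 100 hPa = 10000 Pa, q̄ = 0.00109 kg/kg → 0.00109 × 10000 / 9.8 = 1.11 mm
PW = 31.21 + 9.04 + 3.40 + 1.11 = 44.76 ≈ 44.8 mm.

PW ≈ 44.8 mm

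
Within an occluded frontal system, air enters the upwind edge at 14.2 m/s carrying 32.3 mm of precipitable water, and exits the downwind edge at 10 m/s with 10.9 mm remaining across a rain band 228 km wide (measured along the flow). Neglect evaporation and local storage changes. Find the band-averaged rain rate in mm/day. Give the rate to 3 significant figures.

R ≈ 133 mm/day

Column moisture flux per unit crosswind length is F = V × PW.
Inflow: F_in = 14.2 × 32.3 = 458.66 mm·m/s
Outflow: F_out = 10 × 10.9 = 109 mm·m/s
Steady-state rate R = (F_in − F_out)/L = (458.66 − 109) / 228000 m = 1.534e-03 mm/s.
R = 1.534e-03 × 3600 × 24 = 133 mm/day.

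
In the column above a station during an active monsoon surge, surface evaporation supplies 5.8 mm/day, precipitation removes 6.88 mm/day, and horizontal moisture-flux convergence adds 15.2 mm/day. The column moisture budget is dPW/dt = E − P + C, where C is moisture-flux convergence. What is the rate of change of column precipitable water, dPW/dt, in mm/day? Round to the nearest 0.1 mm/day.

dPW/dt ≈ 14.1 mm/day

dPW/dt = E − P + C = 5.8 − 6.88 + (15.2) = 14.1 mm/day.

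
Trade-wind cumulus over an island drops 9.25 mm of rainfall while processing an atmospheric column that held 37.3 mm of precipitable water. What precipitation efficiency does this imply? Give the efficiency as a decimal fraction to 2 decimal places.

ε ≈ 0.25

ε = rainfall / PW = 9.25 / 37.3 = 0.25.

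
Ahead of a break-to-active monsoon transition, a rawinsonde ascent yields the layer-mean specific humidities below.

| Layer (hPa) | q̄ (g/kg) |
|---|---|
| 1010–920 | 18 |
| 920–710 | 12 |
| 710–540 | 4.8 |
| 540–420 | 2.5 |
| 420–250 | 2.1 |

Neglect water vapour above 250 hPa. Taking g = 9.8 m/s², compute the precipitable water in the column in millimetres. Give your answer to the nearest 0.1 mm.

PW ≈ 57.3 mm

Precipitable water is the column-integrated vapour mass per unit area: PW = (1/g) Σ q̄ Δp, with q in kg/kg and Δp in Pa (1 kg/m² of water = 1 mm).
Layer 1010–920 hPa: Δp = 90 hPa = 9000 Pa, q̄ = 0.018 kg/kg → 0.018 × 9000 / 9.8 = 16.53 mm
Layer 920–710 hPa: Δp = 210 hPa = 21000 Pa, q̄ = 0.012 kg/kg → 0.012 × 21000 / 9.8 = 25.71 mm
Layer 710–540 hPa: Δp = 170 hPa = 17000 Pa, q̄ = 0.0048 kg/kg → 0.0048 × 17000 / 9.8 = 8.33 mm
Layer 540–420 hPa: Δp = 120 hPa = 12000 Pa, q̄ = 0.0025 kg/kg → 0.0025 × 12000 / 9.8 = 3.06 mm
Layer 420–250 hPa: Δp = 170 hPa = 17000 Pa, q̄ = 0.0021 kg/kg → 0.0021 × 17000 / 9.8 = 3.64 mm
PW = 16.53 + 25.71 + 8.33 + 3.06 + 3.64 = 57.27 ≈ 57.3 mm.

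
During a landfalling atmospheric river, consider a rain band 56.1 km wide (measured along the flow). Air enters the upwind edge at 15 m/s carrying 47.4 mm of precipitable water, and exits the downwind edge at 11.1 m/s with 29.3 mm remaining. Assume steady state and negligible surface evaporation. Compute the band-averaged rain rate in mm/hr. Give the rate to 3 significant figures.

Column moisture flux per unit crosswind length is F = V × PW.
Inflow: F_in = 15 × 47.4 = 711 mm·m/s
Outflow: F_out = 11.1 × 29.3 = 325.23 mm·m/s
Steady-state rate R = (F_in − F_out)/L = (711 − 325.23) / 56100 m = 6.876e-03 mm/s.
R = 6.876e-03 × 3600 = 24.8 mm/hr.

R ≈ 24.8 mm/hr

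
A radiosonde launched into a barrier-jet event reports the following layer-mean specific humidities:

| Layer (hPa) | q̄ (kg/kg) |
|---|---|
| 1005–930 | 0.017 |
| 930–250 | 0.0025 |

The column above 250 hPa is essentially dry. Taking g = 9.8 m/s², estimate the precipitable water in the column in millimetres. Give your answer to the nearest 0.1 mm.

Precipitable water is the column-integrated vapour mass per unit area: PW = (1/g) Σ q̄ Δp, with q in kg/kg and Δp in Pa (1 kg/m² of water = 1 mm).
Layer 1005–930 hPa: Δp = 75 hPa = 7500 Pa, q̄ = 0.017 kg/kg → 0.017 × 7500 / 9.8 = 13.01 mm
Layer 930–250 hPa: Δp = 680 hPa = 68000 Pa, q̄ = 0.0025 kg/kg → 0.0025 × 68000 / 9.8 = 17.35 mm
PW = 13.01 + 17.35 = 30.36 ≈ 30.4 mm.

PW ≈ 30.4 mm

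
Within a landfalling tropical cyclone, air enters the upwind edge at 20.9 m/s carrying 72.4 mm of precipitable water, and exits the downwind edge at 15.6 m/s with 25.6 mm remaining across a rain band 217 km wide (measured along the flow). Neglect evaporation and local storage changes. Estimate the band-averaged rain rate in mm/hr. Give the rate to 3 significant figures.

R ≈ 18.5 mm/hr

Column moisture flux per unit crosswind length is F = V × PW.
Inflow: F_in = 20.9 × 72.4 = 1513.16 mm·m/s
Outflow: F_out = 15.6 × 25.6 = 399.36 mm·m/s
Steady-state rate R = (F_in − F_out)/L = (1513.16 − 399.36) / 217000 m = 5.133e-03 mm/s.
R = 5.133e-03 × 3600 = 18.5 mm/hr.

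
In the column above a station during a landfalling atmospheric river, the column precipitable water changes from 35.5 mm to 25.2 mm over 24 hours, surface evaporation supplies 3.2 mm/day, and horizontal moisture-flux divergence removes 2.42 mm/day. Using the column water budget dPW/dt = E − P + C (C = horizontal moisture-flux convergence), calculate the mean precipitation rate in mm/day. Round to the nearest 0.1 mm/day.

dPW/dt = (25.2 − 35.5) mm / (24/24 day) = -10.300 mm/day.
P = E + C − dPW/dt = 3.2 + (-2.42) − (-10.300) = 11.1 mm/day.

P ≈ 11.1 mm/day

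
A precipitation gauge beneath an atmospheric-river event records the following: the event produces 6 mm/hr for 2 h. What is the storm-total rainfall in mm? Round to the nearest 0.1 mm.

Total = Σ Rᵢ Δtᵢ = 6 × 2
      = 12 = 12.0 mm.

total ≈ 12.0 mm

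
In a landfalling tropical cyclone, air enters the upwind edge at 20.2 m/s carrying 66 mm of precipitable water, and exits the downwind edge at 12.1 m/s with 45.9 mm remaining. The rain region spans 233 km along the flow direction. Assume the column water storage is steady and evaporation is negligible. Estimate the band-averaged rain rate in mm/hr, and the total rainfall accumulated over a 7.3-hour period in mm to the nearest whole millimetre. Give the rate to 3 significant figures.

Column moisture flux per unit crosswind length is F = V × PW.
Inflow: F_in = 20.2 × 66 = 1333.2 mm·m/s
Outflow: F_out = 12.1 × 45.9 = 555.39 mm·m/s
Steady-state rate R = (F_in − F_out)/L = (1333.2 − 555.39) / 233000 m = 3.338e-03 mm/s.
R = 3.338e-03 × 3600 = 12.0 mm/hr.
Over 7.3 h: total = 12.0 × 7.3 = 87.6 ≈ 88 mm.

R ≈ 12.0 mm/hr; total ≈ 88 mm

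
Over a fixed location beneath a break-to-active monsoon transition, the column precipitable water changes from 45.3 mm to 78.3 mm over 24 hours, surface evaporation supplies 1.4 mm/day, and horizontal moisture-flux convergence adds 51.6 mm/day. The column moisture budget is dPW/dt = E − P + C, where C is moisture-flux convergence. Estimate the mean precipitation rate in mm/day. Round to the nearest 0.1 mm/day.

P ≈ 20.0 mm/day

dPW/dt = (78.3 − 45.3) mm / (24/24 day) = +33.000 mm/day.
P = E + C − dPW/dt = 1.4 + (51.6) − (+33.000) = 20.0 mm/day.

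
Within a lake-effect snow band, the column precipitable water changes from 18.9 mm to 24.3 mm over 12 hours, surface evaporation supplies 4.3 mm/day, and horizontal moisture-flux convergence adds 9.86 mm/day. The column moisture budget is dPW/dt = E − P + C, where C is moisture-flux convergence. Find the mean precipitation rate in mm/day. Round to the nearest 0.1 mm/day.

dPW/dt = (24.3 − 18.9) mm / (12/24 day) = +10.800 mm/day.
P = E + C − dPW/dt = 4.3 + (9.86) − (+10.800) = 3.4 mm/day.

P ≈ 3.4 mm/day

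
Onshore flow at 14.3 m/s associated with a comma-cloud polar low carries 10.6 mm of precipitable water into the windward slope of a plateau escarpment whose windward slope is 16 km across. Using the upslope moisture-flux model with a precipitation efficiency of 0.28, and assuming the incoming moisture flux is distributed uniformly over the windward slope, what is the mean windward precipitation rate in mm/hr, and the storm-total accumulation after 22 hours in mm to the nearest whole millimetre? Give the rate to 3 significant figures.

R ≈ 9.55 mm/hr; total ≈ 210 mm

Incoming column moisture flux per unit ridge length: F = V × PW = 14.3 × 10.6 = 151.58 mm·m/s.
Spread over the 16 km slope with efficiency ε = 0.28: R = ε·F/W = 0.28 × 151.58 / 16000 m = 2.653e-03 mm/s.
R = 2.653e-03 × 3600 = 9.55 mm/hr.
Over 22 h: total = 9.55 × 22 = 210.1 ≈ 210 mm.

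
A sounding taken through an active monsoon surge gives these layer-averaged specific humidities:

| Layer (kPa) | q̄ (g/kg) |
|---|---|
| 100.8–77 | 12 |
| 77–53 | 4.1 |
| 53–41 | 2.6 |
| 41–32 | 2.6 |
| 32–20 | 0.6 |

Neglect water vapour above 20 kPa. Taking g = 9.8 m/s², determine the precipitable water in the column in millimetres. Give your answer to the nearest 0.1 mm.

Precipitable water is the column-integrated vapour mass per unit area: PW = (1/g) Σ q̄ Δp, with q in kg/kg and Δp in Pa (1 kg/m² of water = 1 mm).
Layer 100.8–77 kPa: Δp = 238 hPa = 23800 Pa, q̄ = 0.012 kg/kg → 0.012 × 23800 / 9.8 = 29.14 mm
Layer 77–53 kPa: Δp = 240 hPa = 24000 Pa, q̄ = 0.0041 kg/kg → 0.0041 × 24000 / 9.8 = 10.04 mm
Layer 53–41 kPa: Δp = 120 hPa = 12000 Pa, q̄ = 0.0026 kg/kg → 0.0026 × 12000 / 9.8 = 3.18 mm
Layer 41–32 kPa: Δp = 90 hPa = 9000 Pa, q̄ = 0.0026 kg/kg → 0.0026 × 9000 / 9.8 = 2.39 mm
Layer 32–20 kPa: Δp = 120 hPa = 12000 Pa, q̄ = 0.0006 kg/kg → 0.0006 × 12000 / 9.8 = 0.73 mm
PW = 29.14 + 10.04 + 3.18 + 2.39 + 0.73 = 45.48 ≈ 45.5 mm.

PW ≈ 45.5 mm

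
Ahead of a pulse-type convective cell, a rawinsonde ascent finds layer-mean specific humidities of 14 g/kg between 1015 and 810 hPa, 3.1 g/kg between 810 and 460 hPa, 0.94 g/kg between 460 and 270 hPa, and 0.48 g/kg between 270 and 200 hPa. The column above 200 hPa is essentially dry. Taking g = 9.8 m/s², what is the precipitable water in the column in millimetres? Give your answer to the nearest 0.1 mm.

PW ≈ 42.5 mm

Precipitable water is the column-integrated vapour mass per unit area: PW = (1/g) Σ q̄ Δp, with q in kg/kg and Δp in Pa (1 kg/m² of water = 1 mm).
Layer 1015–810 hPa: Δp = 205 hPa = 20500 Pa, q̄ = 0.014 kg/kg → 0.014 × 20500 / 9.8 = 29.29 mm
Layer 810–460 hPa: Δp = 350 hPa = 35000 Pa, q̄ = 0.0031 kg/kg → 0.0031 × 35000 / 9.8 = 11.07 mm
Layer 460–270 hPa: Δp = 190 hPa = 19000 Pa, q̄ = 0.00094 kg/kg → 0.00094 × 19000 / 9.8 = 1.82 mm
Layer 270–200 hPa: Δp = 70 hPa = 7000 Pa, q̄ = 0.00048 kg/kg → 0.00048 × 7000 / 9.8 = 0.34 mm
PW = 29.29 + 11.07 + 1.82 + 0.34 = 42.52 ≈ 42.5 mm.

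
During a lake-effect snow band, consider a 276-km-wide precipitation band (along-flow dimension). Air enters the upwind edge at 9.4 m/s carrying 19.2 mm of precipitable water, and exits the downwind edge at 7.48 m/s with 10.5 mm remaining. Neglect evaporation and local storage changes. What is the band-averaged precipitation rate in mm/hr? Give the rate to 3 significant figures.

Column moisture flux per unit crosswind length is F = V × PW.
Inflow: F_in = 9.4 × 19.2 = 180.48 mm·m/s
Outflow: F_out = 7.48 × 10.5 = 78.54 mm·m/s
Steady-state rate R = (F_in − F_out)/L = (180.48 − 78.54) / 276000 m = 3.693e-04 mm/s.
R = 3.693e-04 × 3600 = 1.33 mm/hr.

R ≈ 1.33 mm/hr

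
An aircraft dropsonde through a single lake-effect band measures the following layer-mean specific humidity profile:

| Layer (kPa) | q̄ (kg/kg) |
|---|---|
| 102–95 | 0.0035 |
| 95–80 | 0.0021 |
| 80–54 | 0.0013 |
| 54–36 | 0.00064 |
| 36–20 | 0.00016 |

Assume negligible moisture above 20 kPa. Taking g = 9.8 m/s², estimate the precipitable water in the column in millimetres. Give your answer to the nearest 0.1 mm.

Precipitable water is the column-integrated vapour mass per unit area: PW = (1/g) Σ q̄ Δp, with q in kg/kg and Δp in Pa (1 kg/m² of water = 1 mm).
Layer 102–95 kPa: Δp = 70 hPa = 7000 Pa, q̄ = 0.0035 kg/kg → 0.0035 × 7000 / 9.8 = 2.50 mm
Layer 95–80 kPa: Δp = 150 hPa = 15000 Pa, q̄ = 0.0021 kg/kg → 0.0021 × 15000 / 9.8 = 3.21 mm
Layer 80–54 kPa: Δp = 260 hPa = 26000 Pa, q̄ = 0.0013 kg/kg → 0.0013 × 26000 / 9.8 = 3.45 mm
Layer 54–36 kPa: Δp = 180 hPa = 18000 Pa, q̄ = 0.00064 kg/kg → 0.00064 × 18000 / 9.8 = 1.18 mm
Layer 36–20 kPa: Δp = 160 hPa = 16000 Pa, q̄ = 0.00016 kg/kg → 0.00016 × 16000 / 9.8 = 0.26 mm
PW = 2.50 + 3.21 + 3.45 + 1.18 + 0.26 = 10.60 ≈ 10.6 mm.

PW ≈ 10.6 mm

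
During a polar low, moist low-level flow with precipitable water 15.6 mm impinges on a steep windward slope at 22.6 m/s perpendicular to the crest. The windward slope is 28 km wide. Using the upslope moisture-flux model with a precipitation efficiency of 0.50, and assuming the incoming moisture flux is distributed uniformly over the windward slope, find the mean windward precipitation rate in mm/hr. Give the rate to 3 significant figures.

Incoming column moisture flux per unit ridge length: F = V × PW = 22.6 × 15.6 = 352.56 mm·m/s.
Spread over the 28 km slope with efficiency ε = 0.50: R = ε·F/W = 0.50 × 352.56 / 28000 m = 6.296e-03 mm/s.
R = 6.296e-03 × 3600 = 22.7 mm/hr.

R ≈ 22.7 mm/hr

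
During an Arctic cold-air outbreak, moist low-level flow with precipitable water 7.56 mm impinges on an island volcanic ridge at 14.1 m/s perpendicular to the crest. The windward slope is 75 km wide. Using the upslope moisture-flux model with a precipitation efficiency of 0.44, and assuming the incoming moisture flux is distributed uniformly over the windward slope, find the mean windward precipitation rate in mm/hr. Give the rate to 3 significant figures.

R ≈ 2.25 mm/hr

Incoming column moisture flux per unit ridge length: F = V × PW = 14.1 × 7.56 = 106.596 mm·m/s.
Spread over the 75 km slope with efficiency ε = 0.44: R = ε·F/W = 0.44 × 106.596 / 75000 m = 6.254e-04 mm/s.
R = 6.254e-04 × 3600 = 2.25 mm/hr.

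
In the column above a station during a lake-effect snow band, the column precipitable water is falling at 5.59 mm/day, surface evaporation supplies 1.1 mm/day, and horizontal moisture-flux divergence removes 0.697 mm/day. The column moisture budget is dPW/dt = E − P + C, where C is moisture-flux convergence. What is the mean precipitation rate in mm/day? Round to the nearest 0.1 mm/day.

P ≈ 6.0 mm/day

dPW/dt = -5.59 mm/day.
P = E + C − dPW/dt = 1.1 + (-0.697) − (-5.59) = 6.0 mm/day.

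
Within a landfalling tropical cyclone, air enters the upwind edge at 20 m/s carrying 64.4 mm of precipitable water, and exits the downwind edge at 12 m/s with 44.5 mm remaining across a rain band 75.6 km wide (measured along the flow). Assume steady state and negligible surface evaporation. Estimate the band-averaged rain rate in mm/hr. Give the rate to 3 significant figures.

R ≈ 35.9 mm/hr

Column moisture flux per unit crosswind length is F = V × PW.
Inflow: F_in = 20 × 64.4 = 1288 mm·m/s
Outflow: F_out = 12 × 44.5 = 534 mm·m/s
Steady-state rate R = (F_in − F_out)/L = (1288 − 534) / 75600 m = 9.974e-03 mm/s.
R = 9.974e-03 × 3600 = 35.9 mm/hr.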